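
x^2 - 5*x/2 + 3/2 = (x - 3/2)*(x - 1)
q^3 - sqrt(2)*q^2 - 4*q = q*(q - 2*sqrt(2))*(q + sqrt(2))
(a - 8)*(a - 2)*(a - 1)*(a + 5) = a^4 - 6*a^3 - 29*a^2 + 114*a - 80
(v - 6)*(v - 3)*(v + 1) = v^3 - 8*v^2 + 9*v + 18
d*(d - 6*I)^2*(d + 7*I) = d^4 - 5*I*d^3 + 48*d^2 - 252*I*d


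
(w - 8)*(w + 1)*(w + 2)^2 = w^4 - 3*w^3 - 32*w^2 - 60*w - 32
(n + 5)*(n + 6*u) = n^2 + 6*n*u + 5*n + 30*u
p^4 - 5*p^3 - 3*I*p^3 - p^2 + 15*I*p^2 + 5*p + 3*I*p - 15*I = (p - 5)*(p - 3*I)*(-I*p + I)*(I*p + I)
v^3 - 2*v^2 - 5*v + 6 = (v - 3)*(v - 1)*(v + 2)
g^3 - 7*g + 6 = (g - 2)*(g - 1)*(g + 3)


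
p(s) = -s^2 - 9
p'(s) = -2*s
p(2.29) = -14.24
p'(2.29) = -4.58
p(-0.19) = -9.04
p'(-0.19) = 0.38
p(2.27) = -14.15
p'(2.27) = -4.54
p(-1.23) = -10.51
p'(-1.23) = 2.46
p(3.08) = -18.49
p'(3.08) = -6.16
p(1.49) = -11.22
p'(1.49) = -2.98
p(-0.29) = -9.08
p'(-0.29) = 0.58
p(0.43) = -9.18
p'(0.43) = -0.86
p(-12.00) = -153.00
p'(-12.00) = 24.00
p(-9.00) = -90.00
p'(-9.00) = 18.00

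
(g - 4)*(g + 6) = g^2 + 2*g - 24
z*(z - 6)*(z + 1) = z^3 - 5*z^2 - 6*z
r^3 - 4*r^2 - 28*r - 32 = (r - 8)*(r + 2)^2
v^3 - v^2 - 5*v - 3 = (v - 3)*(v + 1)^2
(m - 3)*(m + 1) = m^2 - 2*m - 3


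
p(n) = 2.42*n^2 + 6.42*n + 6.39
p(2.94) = 46.18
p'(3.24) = 22.10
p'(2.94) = 20.65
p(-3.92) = 18.41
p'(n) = 4.84*n + 6.42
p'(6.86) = 39.62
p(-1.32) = 2.13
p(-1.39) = 2.14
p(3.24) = 52.59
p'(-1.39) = -0.31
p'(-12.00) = -51.66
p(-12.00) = 277.83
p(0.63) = 11.40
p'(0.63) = 9.47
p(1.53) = 21.88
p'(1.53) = 13.83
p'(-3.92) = -12.55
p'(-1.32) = 0.03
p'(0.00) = 6.42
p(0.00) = 6.39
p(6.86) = 164.32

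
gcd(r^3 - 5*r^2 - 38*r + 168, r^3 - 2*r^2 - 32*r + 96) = r^2 + 2*r - 24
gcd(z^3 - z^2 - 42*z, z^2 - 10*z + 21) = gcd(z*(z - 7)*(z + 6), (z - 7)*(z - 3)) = z - 7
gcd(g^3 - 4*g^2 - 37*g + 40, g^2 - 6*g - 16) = g - 8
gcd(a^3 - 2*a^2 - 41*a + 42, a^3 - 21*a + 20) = a - 1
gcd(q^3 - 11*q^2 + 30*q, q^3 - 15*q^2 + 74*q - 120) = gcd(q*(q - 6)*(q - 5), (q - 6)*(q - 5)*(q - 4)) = q^2 - 11*q + 30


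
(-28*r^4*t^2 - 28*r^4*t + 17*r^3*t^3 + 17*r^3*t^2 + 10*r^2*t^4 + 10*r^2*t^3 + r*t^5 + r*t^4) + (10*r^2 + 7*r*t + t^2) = -28*r^4*t^2 - 28*r^4*t + 17*r^3*t^3 + 17*r^3*t^2 + 10*r^2*t^4 + 10*r^2*t^3 + 10*r^2 + r*t^5 + r*t^4 + 7*r*t + t^2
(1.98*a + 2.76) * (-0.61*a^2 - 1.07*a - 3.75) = -1.2078*a^3 - 3.8022*a^2 - 10.3782*a - 10.35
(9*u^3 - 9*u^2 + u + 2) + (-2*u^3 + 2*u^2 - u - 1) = 7*u^3 - 7*u^2 + 1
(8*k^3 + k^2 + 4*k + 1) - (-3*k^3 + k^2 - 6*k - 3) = 11*k^3 + 10*k + 4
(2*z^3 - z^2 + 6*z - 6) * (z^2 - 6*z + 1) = 2*z^5 - 13*z^4 + 14*z^3 - 43*z^2 + 42*z - 6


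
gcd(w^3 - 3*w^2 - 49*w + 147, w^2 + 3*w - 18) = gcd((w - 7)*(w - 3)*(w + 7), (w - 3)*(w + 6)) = w - 3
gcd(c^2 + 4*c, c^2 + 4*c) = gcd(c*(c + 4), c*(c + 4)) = c^2 + 4*c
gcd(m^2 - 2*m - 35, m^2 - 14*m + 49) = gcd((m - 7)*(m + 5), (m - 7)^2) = m - 7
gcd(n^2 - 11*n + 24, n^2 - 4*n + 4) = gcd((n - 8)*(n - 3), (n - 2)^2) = 1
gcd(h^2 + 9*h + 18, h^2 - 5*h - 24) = h + 3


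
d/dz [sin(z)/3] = cos(z)/3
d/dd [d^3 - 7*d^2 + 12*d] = 3*d^2 - 14*d + 12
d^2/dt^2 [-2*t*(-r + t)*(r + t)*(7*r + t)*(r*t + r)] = 4*r*(7*r^3 + 3*r^2*t + r^2 - 42*r*t^2 - 21*r*t - 10*t^3 - 6*t^2)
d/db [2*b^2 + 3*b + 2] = 4*b + 3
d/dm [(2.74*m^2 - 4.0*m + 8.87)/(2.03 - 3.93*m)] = (-10.7682*m^2 + 11.1244*m + 26.7391)/(15.4449*m^2 - 15.9558*m + 4.1209)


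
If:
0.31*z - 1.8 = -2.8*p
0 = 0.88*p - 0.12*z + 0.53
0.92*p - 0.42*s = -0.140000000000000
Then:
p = 0.08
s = 0.52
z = 5.04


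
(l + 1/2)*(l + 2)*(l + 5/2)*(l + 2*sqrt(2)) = l^4 + 2*sqrt(2)*l^3 + 5*l^3 + 29*l^2/4 + 10*sqrt(2)*l^2 + 5*l/2 + 29*sqrt(2)*l/2 + 5*sqrt(2)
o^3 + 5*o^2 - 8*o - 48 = (o - 3)*(o + 4)^2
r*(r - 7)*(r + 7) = r^3 - 49*r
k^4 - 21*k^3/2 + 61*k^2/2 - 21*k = k*(k - 6)*(k - 7/2)*(k - 1)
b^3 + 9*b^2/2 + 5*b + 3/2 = (b + 1/2)*(b + 1)*(b + 3)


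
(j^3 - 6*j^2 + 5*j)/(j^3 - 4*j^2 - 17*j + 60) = j*(j - 1)/(j^2 + j - 12)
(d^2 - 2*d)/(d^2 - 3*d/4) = 4*(d - 2)/(4*d - 3)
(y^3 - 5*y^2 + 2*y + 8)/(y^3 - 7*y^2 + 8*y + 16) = (y - 2)/(y - 4)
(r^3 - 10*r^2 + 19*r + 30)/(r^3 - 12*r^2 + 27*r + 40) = (r - 6)/(r - 8)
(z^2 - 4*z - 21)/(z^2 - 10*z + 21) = (z + 3)/(z - 3)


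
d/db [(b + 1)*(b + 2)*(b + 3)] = 3*b^2 + 12*b + 11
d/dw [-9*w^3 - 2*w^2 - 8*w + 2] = -27*w^2 - 4*w - 8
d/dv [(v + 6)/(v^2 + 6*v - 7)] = (v^2 + 6*v - 2*(v + 3)*(v + 6) - 7)/(v^2 + 6*v - 7)^2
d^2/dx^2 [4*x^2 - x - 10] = 8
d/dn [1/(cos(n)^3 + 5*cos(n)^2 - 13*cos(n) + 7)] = (3*cos(n) + 13)*sin(n)/((cos(n) - 1)^3*(cos(n) + 7)^2)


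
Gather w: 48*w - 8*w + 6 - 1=40*w + 5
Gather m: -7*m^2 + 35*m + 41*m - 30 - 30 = -7*m^2 + 76*m - 60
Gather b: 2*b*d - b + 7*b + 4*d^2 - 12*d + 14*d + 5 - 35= b*(2*d + 6) + 4*d^2 + 2*d - 30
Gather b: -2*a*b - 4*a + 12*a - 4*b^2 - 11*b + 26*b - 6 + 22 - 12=8*a - 4*b^2 + b*(15 - 2*a) + 4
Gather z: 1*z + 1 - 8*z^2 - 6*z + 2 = -8*z^2 - 5*z + 3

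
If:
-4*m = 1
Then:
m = -1/4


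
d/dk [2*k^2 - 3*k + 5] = 4*k - 3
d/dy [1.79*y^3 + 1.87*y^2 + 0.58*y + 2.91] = 5.37*y^2 + 3.74*y + 0.58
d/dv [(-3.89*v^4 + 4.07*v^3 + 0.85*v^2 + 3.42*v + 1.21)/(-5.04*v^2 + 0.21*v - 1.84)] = (39.2112*v^5 - 22.9635*v^4 + 30.3398*v^3 - 5.05110000000001*v^2 + 9.0688*v - 6.5469)/(25.4016*v^4 - 2.1168*v^3 + 18.5913*v^2 - 0.7728*v + 3.3856)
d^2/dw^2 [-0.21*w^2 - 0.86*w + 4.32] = -0.420000000000000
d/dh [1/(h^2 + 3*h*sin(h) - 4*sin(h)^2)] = (-3*h*cos(h) - 2*h - 3*sin(h) + 4*sin(2*h))/((h - sin(h))^2*(h + 4*sin(h))^2)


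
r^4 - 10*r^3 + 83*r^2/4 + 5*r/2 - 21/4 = (r - 7)*(r - 3)*(r - 1/2)*(r + 1/2)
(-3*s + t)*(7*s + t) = -21*s^2 + 4*s*t + t^2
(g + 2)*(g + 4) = g^2 + 6*g + 8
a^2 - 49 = (a - 7)*(a + 7)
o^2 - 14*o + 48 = (o - 8)*(o - 6)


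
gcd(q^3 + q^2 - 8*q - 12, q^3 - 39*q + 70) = 1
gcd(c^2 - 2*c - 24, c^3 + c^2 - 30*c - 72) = c^2 - 2*c - 24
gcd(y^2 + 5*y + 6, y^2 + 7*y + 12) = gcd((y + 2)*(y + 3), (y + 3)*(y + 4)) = y + 3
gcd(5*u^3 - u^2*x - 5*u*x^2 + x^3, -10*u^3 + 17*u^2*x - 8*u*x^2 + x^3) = 5*u^2 - 6*u*x + x^2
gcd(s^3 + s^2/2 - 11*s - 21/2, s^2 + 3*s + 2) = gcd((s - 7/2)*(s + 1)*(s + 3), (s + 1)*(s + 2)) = s + 1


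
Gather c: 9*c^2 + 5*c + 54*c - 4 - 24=9*c^2 + 59*c - 28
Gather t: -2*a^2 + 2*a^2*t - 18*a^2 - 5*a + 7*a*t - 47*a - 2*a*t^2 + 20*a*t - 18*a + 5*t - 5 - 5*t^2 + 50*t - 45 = -20*a^2 - 70*a + t^2*(-2*a - 5) + t*(2*a^2 + 27*a + 55) - 50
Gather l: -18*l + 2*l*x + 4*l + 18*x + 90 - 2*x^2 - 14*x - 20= l*(2*x - 14) - 2*x^2 + 4*x + 70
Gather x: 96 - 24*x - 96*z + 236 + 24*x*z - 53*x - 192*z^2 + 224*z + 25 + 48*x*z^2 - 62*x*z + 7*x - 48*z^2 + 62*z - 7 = x*(48*z^2 - 38*z - 70) - 240*z^2 + 190*z + 350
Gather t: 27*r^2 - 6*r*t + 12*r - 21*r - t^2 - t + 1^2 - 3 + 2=27*r^2 - 9*r - t^2 + t*(-6*r - 1)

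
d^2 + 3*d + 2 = (d + 1)*(d + 2)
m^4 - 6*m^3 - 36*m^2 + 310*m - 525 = (m - 5)^2*(m - 3)*(m + 7)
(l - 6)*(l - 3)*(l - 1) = l^3 - 10*l^2 + 27*l - 18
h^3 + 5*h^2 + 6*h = h*(h + 2)*(h + 3)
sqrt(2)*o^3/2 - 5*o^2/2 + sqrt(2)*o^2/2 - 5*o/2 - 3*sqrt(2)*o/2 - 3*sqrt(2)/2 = (o - 3*sqrt(2))*(o + sqrt(2)/2)*(sqrt(2)*o/2 + sqrt(2)/2)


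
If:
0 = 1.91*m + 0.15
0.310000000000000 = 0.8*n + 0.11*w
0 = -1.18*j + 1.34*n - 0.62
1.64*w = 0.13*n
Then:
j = -0.09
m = -0.08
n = 0.38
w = 0.03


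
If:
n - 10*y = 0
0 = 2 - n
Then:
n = 2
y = 1/5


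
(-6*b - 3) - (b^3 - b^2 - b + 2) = -b^3 + b^2 - 5*b - 5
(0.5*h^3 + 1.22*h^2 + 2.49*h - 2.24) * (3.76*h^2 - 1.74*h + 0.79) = 1.88*h^5 + 3.7172*h^4 + 7.6346*h^3 - 11.7912*h^2 + 5.8647*h - 1.7696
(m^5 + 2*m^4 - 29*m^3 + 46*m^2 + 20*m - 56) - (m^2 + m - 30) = m^5 + 2*m^4 - 29*m^3 + 45*m^2 + 19*m - 26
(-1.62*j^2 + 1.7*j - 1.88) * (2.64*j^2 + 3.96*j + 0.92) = -4.2768*j^4 - 1.9272*j^3 + 0.2784*j^2 - 5.8808*j - 1.7296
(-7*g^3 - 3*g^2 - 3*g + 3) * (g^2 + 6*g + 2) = -7*g^5 - 45*g^4 - 35*g^3 - 21*g^2 + 12*g + 6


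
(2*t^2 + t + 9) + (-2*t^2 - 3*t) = 9 - 2*t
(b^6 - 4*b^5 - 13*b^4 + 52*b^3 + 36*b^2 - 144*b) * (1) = b^6 - 4*b^5 - 13*b^4 + 52*b^3 + 36*b^2 - 144*b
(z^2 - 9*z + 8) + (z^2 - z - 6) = 2*z^2 - 10*z + 2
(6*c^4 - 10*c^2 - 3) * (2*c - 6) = 12*c^5 - 36*c^4 - 20*c^3 + 60*c^2 - 6*c + 18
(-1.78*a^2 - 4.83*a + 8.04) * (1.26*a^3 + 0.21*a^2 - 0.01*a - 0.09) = -2.2428*a^5 - 6.4596*a^4 + 9.1339*a^3 + 1.8969*a^2 + 0.3543*a - 0.7236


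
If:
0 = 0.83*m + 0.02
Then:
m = -0.02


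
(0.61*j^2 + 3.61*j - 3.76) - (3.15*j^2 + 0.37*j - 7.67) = -2.54*j^2 + 3.24*j + 3.91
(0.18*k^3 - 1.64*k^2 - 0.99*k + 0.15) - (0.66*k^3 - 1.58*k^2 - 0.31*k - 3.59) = -0.48*k^3 - 0.0599999999999998*k^2 - 0.68*k + 3.74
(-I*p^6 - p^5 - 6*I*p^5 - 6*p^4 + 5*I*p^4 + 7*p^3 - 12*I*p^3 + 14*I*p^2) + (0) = -I*p^6 - p^5 - 6*I*p^5 - 6*p^4 + 5*I*p^4 + 7*p^3 - 12*I*p^3 + 14*I*p^2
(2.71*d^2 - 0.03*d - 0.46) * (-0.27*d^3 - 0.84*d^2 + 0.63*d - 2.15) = -0.7317*d^5 - 2.2683*d^4 + 1.8567*d^3 - 5.459*d^2 - 0.2253*d + 0.989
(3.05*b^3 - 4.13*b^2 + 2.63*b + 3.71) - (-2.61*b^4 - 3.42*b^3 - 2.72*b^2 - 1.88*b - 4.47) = 2.61*b^4 + 6.47*b^3 - 1.41*b^2 + 4.51*b + 8.18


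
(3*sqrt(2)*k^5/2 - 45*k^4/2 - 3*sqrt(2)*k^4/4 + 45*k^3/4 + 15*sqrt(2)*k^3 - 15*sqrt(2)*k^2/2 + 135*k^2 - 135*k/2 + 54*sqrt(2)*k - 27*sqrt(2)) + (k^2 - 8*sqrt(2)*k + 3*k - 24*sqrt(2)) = 3*sqrt(2)*k^5/2 - 45*k^4/2 - 3*sqrt(2)*k^4/4 + 45*k^3/4 + 15*sqrt(2)*k^3 - 15*sqrt(2)*k^2/2 + 136*k^2 - 129*k/2 + 46*sqrt(2)*k - 51*sqrt(2)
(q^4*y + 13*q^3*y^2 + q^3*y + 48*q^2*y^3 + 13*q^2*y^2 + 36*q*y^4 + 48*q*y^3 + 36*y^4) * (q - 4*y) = q^5*y + 9*q^4*y^2 + q^4*y - 4*q^3*y^3 + 9*q^3*y^2 - 156*q^2*y^4 - 4*q^2*y^3 - 144*q*y^5 - 156*q*y^4 - 144*y^5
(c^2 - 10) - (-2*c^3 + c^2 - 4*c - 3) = 2*c^3 + 4*c - 7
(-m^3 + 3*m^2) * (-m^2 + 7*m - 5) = m^5 - 10*m^4 + 26*m^3 - 15*m^2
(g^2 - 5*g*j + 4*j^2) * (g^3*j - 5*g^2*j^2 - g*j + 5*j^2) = g^5*j - 10*g^4*j^2 + 29*g^3*j^3 - g^3*j - 20*g^2*j^4 + 10*g^2*j^2 - 29*g*j^3 + 20*j^4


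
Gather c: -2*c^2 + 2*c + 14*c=-2*c^2 + 16*c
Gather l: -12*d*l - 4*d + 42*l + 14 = -4*d + l*(42 - 12*d) + 14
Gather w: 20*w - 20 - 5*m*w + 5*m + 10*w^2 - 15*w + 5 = 5*m + 10*w^2 + w*(5 - 5*m) - 15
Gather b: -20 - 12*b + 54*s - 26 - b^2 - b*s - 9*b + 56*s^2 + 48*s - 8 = -b^2 + b*(-s - 21) + 56*s^2 + 102*s - 54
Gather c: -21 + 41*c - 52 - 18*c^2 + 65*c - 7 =-18*c^2 + 106*c - 80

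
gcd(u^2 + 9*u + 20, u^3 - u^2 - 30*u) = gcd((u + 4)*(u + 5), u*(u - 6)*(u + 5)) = u + 5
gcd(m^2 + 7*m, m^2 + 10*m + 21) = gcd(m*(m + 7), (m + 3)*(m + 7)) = m + 7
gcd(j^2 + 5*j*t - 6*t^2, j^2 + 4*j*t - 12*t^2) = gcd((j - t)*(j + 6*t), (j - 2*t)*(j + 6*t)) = j + 6*t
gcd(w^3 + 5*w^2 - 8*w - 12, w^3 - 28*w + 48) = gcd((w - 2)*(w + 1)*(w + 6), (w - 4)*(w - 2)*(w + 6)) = w^2 + 4*w - 12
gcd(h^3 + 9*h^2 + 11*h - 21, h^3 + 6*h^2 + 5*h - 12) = h^2 + 2*h - 3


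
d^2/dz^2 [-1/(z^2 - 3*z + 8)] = 2*(z^2 - 3*z - (2*z - 3)^2 + 8)/(z^2 - 3*z + 8)^3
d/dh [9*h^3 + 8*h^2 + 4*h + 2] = 27*h^2 + 16*h + 4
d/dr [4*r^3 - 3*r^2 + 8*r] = 12*r^2 - 6*r + 8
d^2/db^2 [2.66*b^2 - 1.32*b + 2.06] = 5.32000000000000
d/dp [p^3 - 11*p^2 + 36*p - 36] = 3*p^2 - 22*p + 36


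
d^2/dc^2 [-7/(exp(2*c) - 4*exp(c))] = 28*(-(1 - exp(c))*(exp(c) - 4) - 2*(exp(c) - 2)^2)*exp(-c)/(exp(c) - 4)^3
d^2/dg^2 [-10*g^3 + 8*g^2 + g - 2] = 16 - 60*g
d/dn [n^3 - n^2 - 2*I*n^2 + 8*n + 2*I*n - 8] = 3*n^2 - 2*n - 4*I*n + 8 + 2*I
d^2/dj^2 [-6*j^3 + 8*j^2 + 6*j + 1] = 16 - 36*j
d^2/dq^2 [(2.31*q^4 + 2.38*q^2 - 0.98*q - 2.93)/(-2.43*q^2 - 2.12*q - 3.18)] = (-27.280638*q^6 - 71.401176*q^5 - 169.394148*q^4 - 213.074316*q^3 - 66.160314*q^2 + 45.128016*q - 80.29394)/(14.348907*q^6 + 37.555164*q^5 + 89.096922*q^4 + 107.820656*q^3 + 116.595972*q^2 + 64.314864*q + 32.157432)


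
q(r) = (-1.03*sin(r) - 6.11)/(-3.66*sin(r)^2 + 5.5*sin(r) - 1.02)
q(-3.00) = 3.19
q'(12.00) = 1.92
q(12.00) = 1.11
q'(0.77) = 1.14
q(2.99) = 22.96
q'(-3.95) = -0.22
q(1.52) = -8.68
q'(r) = (7.32*sin(r)*cos(r) - 5.5*cos(r))*(-1.03*sin(r) - 6.11)/(-3.66*sin(r)^2 + 5.5*sin(r) - 1.02)^2 - 1.03*cos(r)/(-3.66*sin(r)^2 + 5.5*sin(r) - 1.02)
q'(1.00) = -2.95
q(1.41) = -8.46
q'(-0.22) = 7.53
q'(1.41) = -2.97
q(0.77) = -6.60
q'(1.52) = -1.03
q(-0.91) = 0.69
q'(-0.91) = 0.71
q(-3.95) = -6.57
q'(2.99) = -369.22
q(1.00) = -6.86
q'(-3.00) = -11.59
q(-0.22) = 2.46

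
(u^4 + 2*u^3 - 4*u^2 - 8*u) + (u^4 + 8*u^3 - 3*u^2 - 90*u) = 2*u^4 + 10*u^3 - 7*u^2 - 98*u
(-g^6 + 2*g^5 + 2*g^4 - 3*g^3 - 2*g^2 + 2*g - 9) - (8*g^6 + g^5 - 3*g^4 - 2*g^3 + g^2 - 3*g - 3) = -9*g^6 + g^5 + 5*g^4 - g^3 - 3*g^2 + 5*g - 6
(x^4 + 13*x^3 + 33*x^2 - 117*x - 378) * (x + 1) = x^5 + 14*x^4 + 46*x^3 - 84*x^2 - 495*x - 378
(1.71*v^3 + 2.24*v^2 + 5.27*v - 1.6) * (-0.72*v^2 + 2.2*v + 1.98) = -1.2312*v^5 + 2.1492*v^4 + 4.5194*v^3 + 17.1812*v^2 + 6.9146*v - 3.168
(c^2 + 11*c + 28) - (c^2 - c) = 12*c + 28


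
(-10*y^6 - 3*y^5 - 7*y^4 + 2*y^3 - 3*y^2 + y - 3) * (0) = 0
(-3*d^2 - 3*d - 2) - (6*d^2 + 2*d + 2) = -9*d^2 - 5*d - 4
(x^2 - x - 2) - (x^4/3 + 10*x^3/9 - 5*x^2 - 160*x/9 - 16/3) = -x^4/3 - 10*x^3/9 + 6*x^2 + 151*x/9 + 10/3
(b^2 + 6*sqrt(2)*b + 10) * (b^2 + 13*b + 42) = b^4 + 6*sqrt(2)*b^3 + 13*b^3 + 52*b^2 + 78*sqrt(2)*b^2 + 130*b + 252*sqrt(2)*b + 420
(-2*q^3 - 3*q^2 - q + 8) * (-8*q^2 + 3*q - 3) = 16*q^5 + 18*q^4 + 5*q^3 - 58*q^2 + 27*q - 24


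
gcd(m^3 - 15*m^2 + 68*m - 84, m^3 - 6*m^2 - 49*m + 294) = m^2 - 13*m + 42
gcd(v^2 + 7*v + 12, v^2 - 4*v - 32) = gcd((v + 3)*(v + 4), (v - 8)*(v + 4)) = v + 4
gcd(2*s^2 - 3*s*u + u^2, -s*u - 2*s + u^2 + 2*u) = s - u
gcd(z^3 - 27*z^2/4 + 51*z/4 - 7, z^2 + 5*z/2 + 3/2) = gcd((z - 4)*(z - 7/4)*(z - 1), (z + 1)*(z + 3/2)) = 1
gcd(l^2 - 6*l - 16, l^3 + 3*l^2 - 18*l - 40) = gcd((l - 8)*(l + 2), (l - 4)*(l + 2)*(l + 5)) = l + 2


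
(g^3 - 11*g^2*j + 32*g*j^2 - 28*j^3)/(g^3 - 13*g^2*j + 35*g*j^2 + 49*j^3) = (g^2 - 4*g*j + 4*j^2)/(g^2 - 6*g*j - 7*j^2)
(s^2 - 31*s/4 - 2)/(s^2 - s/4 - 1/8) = 2*(s - 8)/(2*s - 1)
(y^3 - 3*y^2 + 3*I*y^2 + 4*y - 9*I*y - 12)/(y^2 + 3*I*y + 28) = (y^3 + 3*y^2*(-1 + I) + y*(4 - 9*I) - 12)/(y^2 + 3*I*y + 28)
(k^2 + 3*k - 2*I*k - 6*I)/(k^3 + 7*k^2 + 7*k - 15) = (k - 2*I)/(k^2 + 4*k - 5)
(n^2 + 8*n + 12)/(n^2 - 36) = (n + 2)/(n - 6)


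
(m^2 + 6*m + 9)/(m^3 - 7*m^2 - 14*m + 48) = (m + 3)/(m^2 - 10*m + 16)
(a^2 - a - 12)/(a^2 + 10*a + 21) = (a - 4)/(a + 7)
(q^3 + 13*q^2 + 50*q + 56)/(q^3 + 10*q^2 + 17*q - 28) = (q + 2)/(q - 1)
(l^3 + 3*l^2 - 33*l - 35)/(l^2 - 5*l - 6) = (l^2 + 2*l - 35)/(l - 6)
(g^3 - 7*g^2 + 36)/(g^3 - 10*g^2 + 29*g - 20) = (g^3 - 7*g^2 + 36)/(g^3 - 10*g^2 + 29*g - 20)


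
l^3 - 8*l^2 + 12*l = l*(l - 6)*(l - 2)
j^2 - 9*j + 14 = (j - 7)*(j - 2)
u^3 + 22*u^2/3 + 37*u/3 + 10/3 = (u + 1/3)*(u + 2)*(u + 5)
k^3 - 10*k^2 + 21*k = k*(k - 7)*(k - 3)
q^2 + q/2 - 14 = (q - 7/2)*(q + 4)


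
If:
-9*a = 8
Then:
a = -8/9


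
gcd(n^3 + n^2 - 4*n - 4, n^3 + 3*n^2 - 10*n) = n - 2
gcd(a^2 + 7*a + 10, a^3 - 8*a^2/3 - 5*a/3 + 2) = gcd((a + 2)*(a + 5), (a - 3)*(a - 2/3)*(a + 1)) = 1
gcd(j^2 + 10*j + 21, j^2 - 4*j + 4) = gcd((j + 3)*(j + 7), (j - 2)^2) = 1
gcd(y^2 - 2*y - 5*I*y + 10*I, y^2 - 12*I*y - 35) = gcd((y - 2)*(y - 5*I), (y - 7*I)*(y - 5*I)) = y - 5*I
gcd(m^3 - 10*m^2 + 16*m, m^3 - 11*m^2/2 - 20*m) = m^2 - 8*m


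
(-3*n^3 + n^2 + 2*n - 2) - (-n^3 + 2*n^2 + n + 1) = -2*n^3 - n^2 + n - 3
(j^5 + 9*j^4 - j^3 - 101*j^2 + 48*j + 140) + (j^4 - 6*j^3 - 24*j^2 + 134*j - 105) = j^5 + 10*j^4 - 7*j^3 - 125*j^2 + 182*j + 35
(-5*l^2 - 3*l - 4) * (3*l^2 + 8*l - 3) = -15*l^4 - 49*l^3 - 21*l^2 - 23*l + 12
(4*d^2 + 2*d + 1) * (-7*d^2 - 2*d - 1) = -28*d^4 - 22*d^3 - 15*d^2 - 4*d - 1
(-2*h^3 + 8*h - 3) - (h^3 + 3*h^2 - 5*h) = -3*h^3 - 3*h^2 + 13*h - 3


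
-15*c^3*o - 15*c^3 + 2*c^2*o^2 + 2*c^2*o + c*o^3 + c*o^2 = (-3*c + o)*(5*c + o)*(c*o + c)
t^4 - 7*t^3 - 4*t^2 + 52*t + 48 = (t - 6)*(t - 4)*(t + 1)*(t + 2)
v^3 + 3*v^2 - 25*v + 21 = (v - 3)*(v - 1)*(v + 7)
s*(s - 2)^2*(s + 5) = s^4 + s^3 - 16*s^2 + 20*s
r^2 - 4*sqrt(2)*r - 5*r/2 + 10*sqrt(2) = (r - 5/2)*(r - 4*sqrt(2))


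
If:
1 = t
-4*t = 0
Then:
No Solution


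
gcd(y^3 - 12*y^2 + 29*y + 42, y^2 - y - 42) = y - 7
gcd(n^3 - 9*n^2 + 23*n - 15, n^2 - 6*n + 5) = n^2 - 6*n + 5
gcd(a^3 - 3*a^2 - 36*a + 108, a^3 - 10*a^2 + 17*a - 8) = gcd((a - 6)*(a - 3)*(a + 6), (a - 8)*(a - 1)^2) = 1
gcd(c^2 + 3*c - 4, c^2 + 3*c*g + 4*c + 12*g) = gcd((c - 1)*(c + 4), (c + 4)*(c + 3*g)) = c + 4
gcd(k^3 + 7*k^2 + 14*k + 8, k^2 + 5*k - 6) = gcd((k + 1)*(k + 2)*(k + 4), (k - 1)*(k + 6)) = 1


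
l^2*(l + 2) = l^3 + 2*l^2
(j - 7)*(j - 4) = j^2 - 11*j + 28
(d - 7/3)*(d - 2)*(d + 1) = d^3 - 10*d^2/3 + d/3 + 14/3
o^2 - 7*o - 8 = (o - 8)*(o + 1)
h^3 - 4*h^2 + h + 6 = (h - 3)*(h - 2)*(h + 1)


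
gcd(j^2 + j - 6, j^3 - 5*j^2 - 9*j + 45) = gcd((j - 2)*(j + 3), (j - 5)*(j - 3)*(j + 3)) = j + 3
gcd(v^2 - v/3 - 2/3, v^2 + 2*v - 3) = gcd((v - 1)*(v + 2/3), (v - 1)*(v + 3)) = v - 1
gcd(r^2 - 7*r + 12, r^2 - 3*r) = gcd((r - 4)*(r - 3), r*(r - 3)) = r - 3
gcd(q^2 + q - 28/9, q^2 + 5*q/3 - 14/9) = q + 7/3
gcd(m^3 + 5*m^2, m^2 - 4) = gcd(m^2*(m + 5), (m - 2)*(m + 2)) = 1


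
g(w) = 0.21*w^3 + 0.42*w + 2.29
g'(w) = 0.63*w^2 + 0.42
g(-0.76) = 1.88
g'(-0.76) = 0.78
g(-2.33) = -1.34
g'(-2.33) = 3.84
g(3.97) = 17.10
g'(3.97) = 10.35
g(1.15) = 3.09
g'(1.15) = 1.25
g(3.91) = 16.49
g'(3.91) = 10.05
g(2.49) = 6.58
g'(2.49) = 4.33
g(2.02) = 4.87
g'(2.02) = 2.99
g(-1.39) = 1.14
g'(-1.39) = 1.64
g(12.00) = 370.21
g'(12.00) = 91.14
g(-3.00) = -4.64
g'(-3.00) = 6.09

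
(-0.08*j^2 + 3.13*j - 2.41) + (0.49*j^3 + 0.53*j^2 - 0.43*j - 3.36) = 0.49*j^3 + 0.45*j^2 + 2.7*j - 5.77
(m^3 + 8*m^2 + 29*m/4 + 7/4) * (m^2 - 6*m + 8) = m^5 + 2*m^4 - 131*m^3/4 + 89*m^2/4 + 95*m/2 + 14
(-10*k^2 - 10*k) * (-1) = 10*k^2 + 10*k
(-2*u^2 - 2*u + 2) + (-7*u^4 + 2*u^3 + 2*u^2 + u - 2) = -7*u^4 + 2*u^3 - u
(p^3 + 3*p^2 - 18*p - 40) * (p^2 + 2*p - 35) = p^5 + 5*p^4 - 47*p^3 - 181*p^2 + 550*p + 1400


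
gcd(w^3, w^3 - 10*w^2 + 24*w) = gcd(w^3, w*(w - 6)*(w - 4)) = w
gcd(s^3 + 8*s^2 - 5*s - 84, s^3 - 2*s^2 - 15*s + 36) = s^2 + s - 12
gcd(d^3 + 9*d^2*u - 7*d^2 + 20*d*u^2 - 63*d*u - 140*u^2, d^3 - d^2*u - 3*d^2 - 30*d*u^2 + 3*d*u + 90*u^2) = d + 5*u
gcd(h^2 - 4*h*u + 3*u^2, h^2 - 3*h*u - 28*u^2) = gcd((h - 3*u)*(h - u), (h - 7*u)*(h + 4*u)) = 1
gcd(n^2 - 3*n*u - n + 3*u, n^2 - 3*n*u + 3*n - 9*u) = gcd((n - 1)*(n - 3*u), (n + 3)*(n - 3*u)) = -n + 3*u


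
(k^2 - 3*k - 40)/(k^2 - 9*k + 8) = (k + 5)/(k - 1)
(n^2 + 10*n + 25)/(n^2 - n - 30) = (n + 5)/(n - 6)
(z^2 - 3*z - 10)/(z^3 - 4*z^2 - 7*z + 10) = 1/(z - 1)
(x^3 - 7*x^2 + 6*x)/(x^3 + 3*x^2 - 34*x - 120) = x*(x - 1)/(x^2 + 9*x + 20)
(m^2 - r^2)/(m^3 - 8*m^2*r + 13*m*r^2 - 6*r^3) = (m + r)/(m^2 - 7*m*r + 6*r^2)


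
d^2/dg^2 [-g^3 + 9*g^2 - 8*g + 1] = 18 - 6*g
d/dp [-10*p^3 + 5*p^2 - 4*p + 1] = -30*p^2 + 10*p - 4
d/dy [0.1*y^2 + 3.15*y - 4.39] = 0.2*y + 3.15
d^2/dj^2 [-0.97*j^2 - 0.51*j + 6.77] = -1.94000000000000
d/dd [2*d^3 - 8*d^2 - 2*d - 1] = 6*d^2 - 16*d - 2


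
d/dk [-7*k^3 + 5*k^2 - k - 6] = -21*k^2 + 10*k - 1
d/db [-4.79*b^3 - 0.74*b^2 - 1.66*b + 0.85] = -14.37*b^2 - 1.48*b - 1.66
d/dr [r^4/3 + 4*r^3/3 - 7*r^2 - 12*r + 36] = 4*r^3/3 + 4*r^2 - 14*r - 12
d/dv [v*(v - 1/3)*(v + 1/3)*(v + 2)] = 4*v^3 + 6*v^2 - 2*v/9 - 2/9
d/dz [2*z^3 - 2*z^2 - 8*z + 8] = 6*z^2 - 4*z - 8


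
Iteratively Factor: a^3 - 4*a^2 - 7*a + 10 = (a - 1)*(a^2 - 3*a - 10) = (a - 1)*(a + 2)*(a - 5)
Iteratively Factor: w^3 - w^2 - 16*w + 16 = (w + 4)*(w^2 - 5*w + 4) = (w - 1)*(w + 4)*(w - 4)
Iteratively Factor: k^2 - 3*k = (k - 3)*(k)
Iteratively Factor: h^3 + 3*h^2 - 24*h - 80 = (h - 5)*(h^2 + 8*h + 16) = (h - 5)*(h + 4)*(h + 4)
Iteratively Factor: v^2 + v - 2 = (v - 1)*(v + 2)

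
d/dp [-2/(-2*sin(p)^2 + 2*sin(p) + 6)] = (1 - 2*sin(p))*cos(p)/(sin(p) + cos(p)^2 + 2)^2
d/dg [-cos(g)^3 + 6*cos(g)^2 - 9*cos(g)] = 3*(cos(g)^2 - 4*cos(g) + 3)*sin(g)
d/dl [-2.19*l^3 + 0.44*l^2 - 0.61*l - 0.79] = -6.57*l^2 + 0.88*l - 0.61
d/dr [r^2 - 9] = 2*r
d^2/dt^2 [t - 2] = 0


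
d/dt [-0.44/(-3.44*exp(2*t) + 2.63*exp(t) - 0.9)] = (1.1572 - 3.0272*exp(t))*exp(t)/(3.44*exp(2*t) - 2.63*exp(t) + 0.9)^2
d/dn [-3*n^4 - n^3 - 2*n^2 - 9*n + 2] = -12*n^3 - 3*n^2 - 4*n - 9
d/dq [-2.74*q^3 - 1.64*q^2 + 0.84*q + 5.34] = -8.22*q^2 - 3.28*q + 0.84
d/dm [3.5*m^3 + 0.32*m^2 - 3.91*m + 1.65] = 10.5*m^2 + 0.64*m - 3.91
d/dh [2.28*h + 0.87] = 2.28000000000000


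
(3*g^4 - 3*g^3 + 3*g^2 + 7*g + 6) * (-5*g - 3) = -15*g^5 + 6*g^4 - 6*g^3 - 44*g^2 - 51*g - 18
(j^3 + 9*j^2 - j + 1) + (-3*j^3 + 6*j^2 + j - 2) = -2*j^3 + 15*j^2 - 1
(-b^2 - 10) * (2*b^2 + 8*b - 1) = -2*b^4 - 8*b^3 - 19*b^2 - 80*b + 10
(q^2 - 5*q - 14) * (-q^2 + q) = -q^4 + 6*q^3 + 9*q^2 - 14*q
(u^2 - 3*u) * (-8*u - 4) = -8*u^3 + 20*u^2 + 12*u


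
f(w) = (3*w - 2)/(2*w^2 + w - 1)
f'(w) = (-4*w - 1)*(3*w - 2)/(2*w^2 + w - 1)^2 + 3/(2*w^2 + w - 1) = (6*w^2 + 3*w - (3*w - 2)*(4*w + 1) - 3)/(2*w^2 + w - 1)^2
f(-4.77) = -0.41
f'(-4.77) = -0.11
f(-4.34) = -0.46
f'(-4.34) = -0.14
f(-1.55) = -2.95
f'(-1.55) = -5.47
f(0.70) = 0.15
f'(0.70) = 3.59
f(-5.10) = -0.38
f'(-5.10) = -0.09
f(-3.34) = -0.67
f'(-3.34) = -0.29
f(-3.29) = -0.68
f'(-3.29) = -0.31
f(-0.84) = 10.54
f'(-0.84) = -65.01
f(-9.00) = -0.19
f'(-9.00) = -0.02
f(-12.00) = -0.14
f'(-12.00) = -0.01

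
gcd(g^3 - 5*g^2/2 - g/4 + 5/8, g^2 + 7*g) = 1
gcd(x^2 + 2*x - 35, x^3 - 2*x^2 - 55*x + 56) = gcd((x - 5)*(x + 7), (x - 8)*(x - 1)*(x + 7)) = x + 7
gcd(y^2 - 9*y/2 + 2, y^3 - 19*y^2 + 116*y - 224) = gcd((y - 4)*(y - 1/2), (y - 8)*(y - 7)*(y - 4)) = y - 4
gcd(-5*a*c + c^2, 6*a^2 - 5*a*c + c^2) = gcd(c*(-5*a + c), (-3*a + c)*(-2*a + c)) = 1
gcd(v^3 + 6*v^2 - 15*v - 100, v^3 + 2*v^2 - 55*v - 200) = v^2 + 10*v + 25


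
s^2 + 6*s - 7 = (s - 1)*(s + 7)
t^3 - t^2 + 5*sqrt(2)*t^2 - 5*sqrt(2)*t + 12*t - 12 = (t - 1)*(t + 2*sqrt(2))*(t + 3*sqrt(2))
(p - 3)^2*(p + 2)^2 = p^4 - 2*p^3 - 11*p^2 + 12*p + 36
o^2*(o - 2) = o^3 - 2*o^2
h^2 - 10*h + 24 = (h - 6)*(h - 4)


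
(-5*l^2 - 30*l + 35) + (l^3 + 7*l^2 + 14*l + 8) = l^3 + 2*l^2 - 16*l + 43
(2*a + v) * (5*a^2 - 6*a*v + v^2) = 10*a^3 - 7*a^2*v - 4*a*v^2 + v^3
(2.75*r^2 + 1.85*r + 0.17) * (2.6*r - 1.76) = 7.15*r^3 - 0.0299999999999994*r^2 - 2.814*r - 0.2992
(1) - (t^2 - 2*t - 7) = -t^2 + 2*t + 8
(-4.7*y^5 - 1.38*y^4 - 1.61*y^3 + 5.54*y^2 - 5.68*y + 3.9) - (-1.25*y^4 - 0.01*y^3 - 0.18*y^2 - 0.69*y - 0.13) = -4.7*y^5 - 0.13*y^4 - 1.6*y^3 + 5.72*y^2 - 4.99*y + 4.03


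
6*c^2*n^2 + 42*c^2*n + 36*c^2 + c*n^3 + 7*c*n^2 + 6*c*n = (6*c + n)*(n + 6)*(c*n + c)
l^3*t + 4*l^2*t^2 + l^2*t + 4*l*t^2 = l*(l + 4*t)*(l*t + t)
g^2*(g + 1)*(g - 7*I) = g^4 + g^3 - 7*I*g^3 - 7*I*g^2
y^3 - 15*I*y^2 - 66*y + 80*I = (y - 8*I)*(y - 5*I)*(y - 2*I)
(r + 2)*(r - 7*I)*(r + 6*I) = r^3 + 2*r^2 - I*r^2 + 42*r - 2*I*r + 84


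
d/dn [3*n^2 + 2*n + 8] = 6*n + 2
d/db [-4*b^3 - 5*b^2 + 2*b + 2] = -12*b^2 - 10*b + 2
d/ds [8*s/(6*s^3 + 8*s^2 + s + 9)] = 8*(-12*s^3 - 8*s^2 + 9)/(36*s^6 + 96*s^5 + 76*s^4 + 124*s^3 + 145*s^2 + 18*s + 81)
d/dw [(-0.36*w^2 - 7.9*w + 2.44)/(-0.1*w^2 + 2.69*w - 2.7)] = (-1.7584*w^2 + 2.432*w + 14.7664)/(0.01*w^4 - 0.538*w^3 + 7.7761*w^2 - 14.526*w + 7.29)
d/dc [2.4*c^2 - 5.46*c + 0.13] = 4.8*c - 5.46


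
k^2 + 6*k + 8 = (k + 2)*(k + 4)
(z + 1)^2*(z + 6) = z^3 + 8*z^2 + 13*z + 6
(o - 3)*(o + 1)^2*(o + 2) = o^4 + o^3 - 7*o^2 - 13*o - 6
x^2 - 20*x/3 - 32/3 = (x - 8)*(x + 4/3)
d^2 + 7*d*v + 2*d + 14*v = (d + 2)*(d + 7*v)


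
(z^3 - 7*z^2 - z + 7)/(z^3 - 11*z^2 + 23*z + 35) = (z - 1)/(z - 5)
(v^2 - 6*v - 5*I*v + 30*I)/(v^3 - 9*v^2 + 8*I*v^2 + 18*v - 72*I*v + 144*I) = (v - 5*I)/(v^2 + v*(-3 + 8*I) - 24*I)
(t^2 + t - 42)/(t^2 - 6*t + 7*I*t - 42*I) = (t + 7)/(t + 7*I)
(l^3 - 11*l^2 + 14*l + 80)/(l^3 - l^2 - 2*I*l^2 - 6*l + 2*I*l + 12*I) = (l^2 - 13*l + 40)/(l^2 - l*(3 + 2*I) + 6*I)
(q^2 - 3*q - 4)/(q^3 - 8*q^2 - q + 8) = (q - 4)/(q^2 - 9*q + 8)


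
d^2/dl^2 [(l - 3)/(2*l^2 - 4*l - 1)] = 4*((5 - 3*l)*(-2*l^2 + 4*l + 1) - 8*(l - 3)*(l - 1)^2)/(-2*l^2 + 4*l + 1)^3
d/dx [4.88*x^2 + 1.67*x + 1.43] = 9.76*x + 1.67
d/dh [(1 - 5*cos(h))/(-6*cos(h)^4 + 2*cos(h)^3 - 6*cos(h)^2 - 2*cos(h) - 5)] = (90*cos(h)^4 - 44*cos(h)^3 + 36*cos(h)^2 - 12*cos(h) - 27)*sin(h)/(6*sin(h)^4 + 2*sin(h)^2*cos(h) - 18*sin(h)^2 + 17)^2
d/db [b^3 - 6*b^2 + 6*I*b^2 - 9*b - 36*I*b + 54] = 3*b^2 + 12*b*(-1 + I) - 9 - 36*I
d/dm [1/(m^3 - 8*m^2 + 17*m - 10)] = (-3*m^2 + 16*m - 17)/(m^3 - 8*m^2 + 17*m - 10)^2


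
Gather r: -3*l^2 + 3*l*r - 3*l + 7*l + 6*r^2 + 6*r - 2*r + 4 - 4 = -3*l^2 + 4*l + 6*r^2 + r*(3*l + 4)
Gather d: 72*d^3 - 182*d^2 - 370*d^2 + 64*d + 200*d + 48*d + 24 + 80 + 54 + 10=72*d^3 - 552*d^2 + 312*d + 168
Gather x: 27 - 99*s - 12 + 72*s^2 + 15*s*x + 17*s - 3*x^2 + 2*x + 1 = 72*s^2 - 82*s - 3*x^2 + x*(15*s + 2) + 16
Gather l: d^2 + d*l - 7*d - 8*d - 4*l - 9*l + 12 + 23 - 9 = d^2 - 15*d + l*(d - 13) + 26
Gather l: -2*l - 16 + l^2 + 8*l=l^2 + 6*l - 16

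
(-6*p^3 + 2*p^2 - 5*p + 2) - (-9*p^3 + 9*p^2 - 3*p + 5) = 3*p^3 - 7*p^2 - 2*p - 3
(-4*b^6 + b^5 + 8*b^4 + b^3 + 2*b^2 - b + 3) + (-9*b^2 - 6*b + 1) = -4*b^6 + b^5 + 8*b^4 + b^3 - 7*b^2 - 7*b + 4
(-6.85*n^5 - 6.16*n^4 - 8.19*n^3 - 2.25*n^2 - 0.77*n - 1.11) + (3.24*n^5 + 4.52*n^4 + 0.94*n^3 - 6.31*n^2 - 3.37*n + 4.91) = -3.61*n^5 - 1.64*n^4 - 7.25*n^3 - 8.56*n^2 - 4.14*n + 3.8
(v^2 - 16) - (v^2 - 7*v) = 7*v - 16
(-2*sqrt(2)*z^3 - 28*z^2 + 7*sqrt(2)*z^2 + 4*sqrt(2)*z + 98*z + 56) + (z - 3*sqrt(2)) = -2*sqrt(2)*z^3 - 28*z^2 + 7*sqrt(2)*z^2 + 4*sqrt(2)*z + 99*z - 3*sqrt(2) + 56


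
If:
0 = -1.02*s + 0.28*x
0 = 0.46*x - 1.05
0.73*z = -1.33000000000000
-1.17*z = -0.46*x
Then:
No Solution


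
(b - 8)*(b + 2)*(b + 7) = b^3 + b^2 - 58*b - 112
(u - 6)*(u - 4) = u^2 - 10*u + 24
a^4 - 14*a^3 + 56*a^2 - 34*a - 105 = (a - 7)*(a - 5)*(a - 3)*(a + 1)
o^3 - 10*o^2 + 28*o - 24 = (o - 6)*(o - 2)^2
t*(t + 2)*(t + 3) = t^3 + 5*t^2 + 6*t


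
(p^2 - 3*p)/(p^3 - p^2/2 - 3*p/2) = 2*(3 - p)/(-2*p^2 + p + 3)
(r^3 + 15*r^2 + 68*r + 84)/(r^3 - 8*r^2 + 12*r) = (r^3 + 15*r^2 + 68*r + 84)/(r*(r^2 - 8*r + 12))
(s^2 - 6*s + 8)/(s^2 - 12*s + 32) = (s - 2)/(s - 8)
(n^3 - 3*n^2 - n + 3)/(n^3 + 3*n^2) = (n^3 - 3*n^2 - n + 3)/(n^2*(n + 3))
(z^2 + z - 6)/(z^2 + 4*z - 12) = (z + 3)/(z + 6)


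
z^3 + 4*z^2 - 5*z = z*(z - 1)*(z + 5)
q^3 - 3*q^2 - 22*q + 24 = (q - 6)*(q - 1)*(q + 4)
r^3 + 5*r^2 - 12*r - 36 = (r - 3)*(r + 2)*(r + 6)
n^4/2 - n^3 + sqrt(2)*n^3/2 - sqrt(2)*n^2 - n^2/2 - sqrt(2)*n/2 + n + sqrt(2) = (n/2 + 1/2)*(n - 2)*(n - 1)*(n + sqrt(2))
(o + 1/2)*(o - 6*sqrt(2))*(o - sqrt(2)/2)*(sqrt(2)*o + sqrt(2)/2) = sqrt(2)*o^4 - 13*o^3 + sqrt(2)*o^3 - 13*o^2 + 25*sqrt(2)*o^2/4 - 13*o/4 + 6*sqrt(2)*o + 3*sqrt(2)/2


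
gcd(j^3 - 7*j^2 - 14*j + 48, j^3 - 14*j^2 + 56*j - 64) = j^2 - 10*j + 16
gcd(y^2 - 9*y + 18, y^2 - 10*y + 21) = y - 3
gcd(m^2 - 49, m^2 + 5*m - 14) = m + 7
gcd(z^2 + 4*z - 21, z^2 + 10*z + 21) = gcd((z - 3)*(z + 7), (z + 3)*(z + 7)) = z + 7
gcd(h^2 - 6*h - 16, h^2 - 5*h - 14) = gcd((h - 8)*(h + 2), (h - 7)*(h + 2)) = h + 2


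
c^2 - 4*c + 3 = (c - 3)*(c - 1)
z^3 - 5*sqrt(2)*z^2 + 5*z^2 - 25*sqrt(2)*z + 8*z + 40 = (z + 5)*(z - 4*sqrt(2))*(z - sqrt(2))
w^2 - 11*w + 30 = (w - 6)*(w - 5)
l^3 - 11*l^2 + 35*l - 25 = (l - 5)^2*(l - 1)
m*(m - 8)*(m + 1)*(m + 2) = m^4 - 5*m^3 - 22*m^2 - 16*m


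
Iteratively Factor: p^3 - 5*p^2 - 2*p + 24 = (p - 3)*(p^2 - 2*p - 8) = (p - 3)*(p + 2)*(p - 4)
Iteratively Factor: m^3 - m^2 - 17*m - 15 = (m + 1)*(m^2 - 2*m - 15) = (m + 1)*(m + 3)*(m - 5)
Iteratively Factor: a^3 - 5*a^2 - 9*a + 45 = (a - 3)*(a^2 - 2*a - 15) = (a - 5)*(a - 3)*(a + 3)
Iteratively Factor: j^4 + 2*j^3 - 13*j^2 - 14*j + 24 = (j - 1)*(j^3 + 3*j^2 - 10*j - 24) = (j - 3)*(j - 1)*(j^2 + 6*j + 8) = (j - 3)*(j - 1)*(j + 4)*(j + 2)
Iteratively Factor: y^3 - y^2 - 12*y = (y + 3)*(y^2 - 4*y) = y*(y + 3)*(y - 4)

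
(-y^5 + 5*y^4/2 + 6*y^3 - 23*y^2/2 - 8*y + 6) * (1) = -y^5 + 5*y^4/2 + 6*y^3 - 23*y^2/2 - 8*y + 6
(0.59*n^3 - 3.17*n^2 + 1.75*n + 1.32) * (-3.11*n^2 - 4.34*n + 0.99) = -1.8349*n^5 + 7.2981*n^4 + 8.8994*n^3 - 14.8385*n^2 - 3.9963*n + 1.3068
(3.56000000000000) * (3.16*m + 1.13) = 11.2496*m + 4.0228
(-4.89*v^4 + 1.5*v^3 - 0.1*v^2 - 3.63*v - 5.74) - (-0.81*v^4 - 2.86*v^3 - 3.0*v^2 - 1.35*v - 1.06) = -4.08*v^4 + 4.36*v^3 + 2.9*v^2 - 2.28*v - 4.68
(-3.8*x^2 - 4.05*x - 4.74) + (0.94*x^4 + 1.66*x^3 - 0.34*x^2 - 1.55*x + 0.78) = 0.94*x^4 + 1.66*x^3 - 4.14*x^2 - 5.6*x - 3.96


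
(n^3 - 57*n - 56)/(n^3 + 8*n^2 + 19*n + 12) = (n^2 - n - 56)/(n^2 + 7*n + 12)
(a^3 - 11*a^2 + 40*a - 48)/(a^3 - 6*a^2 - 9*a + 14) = (a^3 - 11*a^2 + 40*a - 48)/(a^3 - 6*a^2 - 9*a + 14)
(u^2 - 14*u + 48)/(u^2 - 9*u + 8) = (u - 6)/(u - 1)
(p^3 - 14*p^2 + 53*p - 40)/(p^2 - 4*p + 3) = (p^2 - 13*p + 40)/(p - 3)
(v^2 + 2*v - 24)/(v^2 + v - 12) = (v^2 + 2*v - 24)/(v^2 + v - 12)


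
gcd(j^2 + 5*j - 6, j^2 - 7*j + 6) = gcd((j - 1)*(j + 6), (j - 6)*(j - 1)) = j - 1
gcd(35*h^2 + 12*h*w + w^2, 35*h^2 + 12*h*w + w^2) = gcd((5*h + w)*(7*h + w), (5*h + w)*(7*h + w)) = 35*h^2 + 12*h*w + w^2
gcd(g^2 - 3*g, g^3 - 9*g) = g^2 - 3*g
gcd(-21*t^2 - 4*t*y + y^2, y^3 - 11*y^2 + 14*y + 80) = 1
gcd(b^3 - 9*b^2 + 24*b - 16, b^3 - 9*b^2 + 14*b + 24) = b - 4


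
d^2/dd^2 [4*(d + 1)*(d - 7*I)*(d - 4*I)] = 24*d + 8 - 88*I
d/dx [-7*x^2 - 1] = -14*x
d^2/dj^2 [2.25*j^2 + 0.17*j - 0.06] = 4.50000000000000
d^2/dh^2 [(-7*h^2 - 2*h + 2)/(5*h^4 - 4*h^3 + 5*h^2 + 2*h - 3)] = 2*(-525*h^8 + 120*h^7 + 883*h^6 - 426*h^5 - 606*h^4 + 12*h^3 + 111*h^2 - 102*h - 37)/(125*h^12 - 300*h^11 + 615*h^10 - 514*h^9 + 150*h^8 + 456*h^7 - 649*h^6 + 282*h^5 + 114*h^4 - 280*h^3 + 99*h^2 + 54*h - 27)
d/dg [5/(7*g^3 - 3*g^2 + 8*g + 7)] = 5*(-21*g^2 + 6*g - 8)/(7*g^3 - 3*g^2 + 8*g + 7)^2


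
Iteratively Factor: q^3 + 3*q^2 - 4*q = (q - 1)*(q^2 + 4*q) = q*(q - 1)*(q + 4)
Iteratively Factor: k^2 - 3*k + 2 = (k - 2)*(k - 1)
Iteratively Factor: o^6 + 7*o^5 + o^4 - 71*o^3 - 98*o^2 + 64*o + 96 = (o - 3)*(o^5 + 10*o^4 + 31*o^3 + 22*o^2 - 32*o - 32) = (o - 3)*(o + 2)*(o^4 + 8*o^3 + 15*o^2 - 8*o - 16) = (o - 3)*(o - 1)*(o + 2)*(o^3 + 9*o^2 + 24*o + 16) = (o - 3)*(o - 1)*(o + 1)*(o + 2)*(o^2 + 8*o + 16) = (o - 3)*(o - 1)*(o + 1)*(o + 2)*(o + 4)*(o + 4)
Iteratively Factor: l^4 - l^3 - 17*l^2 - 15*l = (l)*(l^3 - l^2 - 17*l - 15) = l*(l - 5)*(l^2 + 4*l + 3) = l*(l - 5)*(l + 1)*(l + 3)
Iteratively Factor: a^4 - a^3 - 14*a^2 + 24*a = (a - 2)*(a^3 + a^2 - 12*a) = (a - 2)*(a + 4)*(a^2 - 3*a) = a*(a - 2)*(a + 4)*(a - 3)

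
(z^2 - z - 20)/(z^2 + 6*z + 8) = (z - 5)/(z + 2)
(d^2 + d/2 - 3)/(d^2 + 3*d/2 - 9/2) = (d + 2)/(d + 3)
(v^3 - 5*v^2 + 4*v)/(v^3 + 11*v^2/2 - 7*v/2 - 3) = 2*v*(v - 4)/(2*v^2 + 13*v + 6)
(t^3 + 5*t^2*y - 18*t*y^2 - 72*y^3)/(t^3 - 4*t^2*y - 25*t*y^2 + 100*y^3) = (-t^2 - 9*t*y - 18*y^2)/(-t^2 + 25*y^2)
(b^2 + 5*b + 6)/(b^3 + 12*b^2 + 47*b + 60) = (b + 2)/(b^2 + 9*b + 20)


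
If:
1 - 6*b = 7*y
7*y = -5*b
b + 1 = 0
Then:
No Solution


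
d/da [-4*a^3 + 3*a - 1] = 3 - 12*a^2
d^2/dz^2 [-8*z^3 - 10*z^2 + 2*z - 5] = -48*z - 20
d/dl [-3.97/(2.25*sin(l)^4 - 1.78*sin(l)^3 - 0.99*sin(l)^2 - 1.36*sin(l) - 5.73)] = (35.73*sin(l)^3 - 21.1998*sin(l)^2 - 7.8606*sin(l) - 5.3992)*cos(l)/(-2.25*sin(l)^4 + 1.78*sin(l)^3 + 0.99*sin(l)^2 + 1.36*sin(l) + 5.73)^2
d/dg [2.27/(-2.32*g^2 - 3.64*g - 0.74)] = (10.5328*g + 8.2628)/(2.32*g^2 + 3.64*g + 0.74)^2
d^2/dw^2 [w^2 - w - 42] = 2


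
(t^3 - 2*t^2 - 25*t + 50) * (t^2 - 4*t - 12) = t^5 - 6*t^4 - 29*t^3 + 174*t^2 + 100*t - 600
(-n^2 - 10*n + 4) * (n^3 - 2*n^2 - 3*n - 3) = -n^5 - 8*n^4 + 27*n^3 + 25*n^2 + 18*n - 12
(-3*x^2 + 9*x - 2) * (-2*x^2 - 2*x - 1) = 6*x^4 - 12*x^3 - 11*x^2 - 5*x + 2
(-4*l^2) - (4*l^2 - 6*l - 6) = -8*l^2 + 6*l + 6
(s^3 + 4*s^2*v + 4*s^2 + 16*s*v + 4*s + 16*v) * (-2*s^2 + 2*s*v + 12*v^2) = -2*s^5 - 6*s^4*v - 8*s^4 + 20*s^3*v^2 - 24*s^3*v - 8*s^3 + 48*s^2*v^3 + 80*s^2*v^2 - 24*s^2*v + 192*s*v^3 + 80*s*v^2 + 192*v^3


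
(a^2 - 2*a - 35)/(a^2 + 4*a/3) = 3*(a^2 - 2*a - 35)/(a*(3*a + 4))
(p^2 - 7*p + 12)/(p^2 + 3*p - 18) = (p - 4)/(p + 6)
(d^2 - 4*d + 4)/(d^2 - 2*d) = (d - 2)/d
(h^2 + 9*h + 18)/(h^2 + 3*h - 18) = (h + 3)/(h - 3)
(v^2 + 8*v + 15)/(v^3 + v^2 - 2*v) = (v^2 + 8*v + 15)/(v*(v^2 + v - 2))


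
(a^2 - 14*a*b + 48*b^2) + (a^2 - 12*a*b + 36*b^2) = 2*a^2 - 26*a*b + 84*b^2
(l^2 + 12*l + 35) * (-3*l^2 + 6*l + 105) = -3*l^4 - 30*l^3 + 72*l^2 + 1470*l + 3675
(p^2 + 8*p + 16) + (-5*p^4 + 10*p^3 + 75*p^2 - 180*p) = -5*p^4 + 10*p^3 + 76*p^2 - 172*p + 16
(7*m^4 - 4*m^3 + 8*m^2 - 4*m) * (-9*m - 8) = -63*m^5 - 20*m^4 - 40*m^3 - 28*m^2 + 32*m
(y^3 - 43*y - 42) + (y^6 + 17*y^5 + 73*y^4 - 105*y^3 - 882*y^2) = y^6 + 17*y^5 + 73*y^4 - 104*y^3 - 882*y^2 - 43*y - 42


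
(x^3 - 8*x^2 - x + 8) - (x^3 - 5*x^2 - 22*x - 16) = -3*x^2 + 21*x + 24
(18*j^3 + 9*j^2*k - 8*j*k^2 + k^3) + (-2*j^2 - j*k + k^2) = 18*j^3 + 9*j^2*k - 2*j^2 - 8*j*k^2 - j*k + k^3 + k^2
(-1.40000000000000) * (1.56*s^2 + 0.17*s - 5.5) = -2.184*s^2 - 0.238*s + 7.7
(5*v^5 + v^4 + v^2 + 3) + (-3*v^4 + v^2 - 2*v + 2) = 5*v^5 - 2*v^4 + 2*v^2 - 2*v + 5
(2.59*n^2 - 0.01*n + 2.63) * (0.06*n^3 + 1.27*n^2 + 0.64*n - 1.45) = 0.1554*n^5 + 3.2887*n^4 + 1.8027*n^3 - 0.4218*n^2 + 1.6977*n - 3.8135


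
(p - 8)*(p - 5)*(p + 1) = p^3 - 12*p^2 + 27*p + 40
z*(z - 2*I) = z^2 - 2*I*z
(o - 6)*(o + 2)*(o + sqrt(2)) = o^3 - 4*o^2 + sqrt(2)*o^2 - 12*o - 4*sqrt(2)*o - 12*sqrt(2)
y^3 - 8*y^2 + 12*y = y*(y - 6)*(y - 2)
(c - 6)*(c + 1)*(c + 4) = c^3 - c^2 - 26*c - 24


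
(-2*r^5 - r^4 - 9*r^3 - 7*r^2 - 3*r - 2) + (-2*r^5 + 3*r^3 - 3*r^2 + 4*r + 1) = -4*r^5 - r^4 - 6*r^3 - 10*r^2 + r - 1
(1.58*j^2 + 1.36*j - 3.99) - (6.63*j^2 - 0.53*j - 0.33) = -5.05*j^2 + 1.89*j - 3.66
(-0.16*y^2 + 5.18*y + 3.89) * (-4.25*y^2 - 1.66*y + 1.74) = 0.68*y^4 - 21.7494*y^3 - 25.4097*y^2 + 2.5558*y + 6.7686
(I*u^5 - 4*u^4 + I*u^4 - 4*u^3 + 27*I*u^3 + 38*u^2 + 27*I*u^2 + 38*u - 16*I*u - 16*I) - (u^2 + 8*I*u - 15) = I*u^5 - 4*u^4 + I*u^4 - 4*u^3 + 27*I*u^3 + 37*u^2 + 27*I*u^2 + 38*u - 24*I*u + 15 - 16*I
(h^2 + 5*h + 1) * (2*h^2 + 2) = 2*h^4 + 10*h^3 + 4*h^2 + 10*h + 2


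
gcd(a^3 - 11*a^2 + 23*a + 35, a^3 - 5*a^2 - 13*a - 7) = a^2 - 6*a - 7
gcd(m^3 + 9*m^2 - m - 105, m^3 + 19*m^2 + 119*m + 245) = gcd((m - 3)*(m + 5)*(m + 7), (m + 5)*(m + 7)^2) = m^2 + 12*m + 35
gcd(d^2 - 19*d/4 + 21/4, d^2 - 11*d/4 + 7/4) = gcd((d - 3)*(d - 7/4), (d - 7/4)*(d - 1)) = d - 7/4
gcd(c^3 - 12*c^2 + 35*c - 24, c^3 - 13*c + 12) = c^2 - 4*c + 3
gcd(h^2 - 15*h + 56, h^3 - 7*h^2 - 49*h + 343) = h - 7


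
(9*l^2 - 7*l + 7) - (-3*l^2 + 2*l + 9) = 12*l^2 - 9*l - 2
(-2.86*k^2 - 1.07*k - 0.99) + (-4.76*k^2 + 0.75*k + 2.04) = -7.62*k^2 - 0.32*k + 1.05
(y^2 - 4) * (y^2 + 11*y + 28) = y^4 + 11*y^3 + 24*y^2 - 44*y - 112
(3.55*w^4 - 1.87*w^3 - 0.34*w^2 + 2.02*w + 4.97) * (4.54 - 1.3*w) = -4.615*w^5 + 18.548*w^4 - 8.0478*w^3 - 4.1696*w^2 + 2.7098*w + 22.5638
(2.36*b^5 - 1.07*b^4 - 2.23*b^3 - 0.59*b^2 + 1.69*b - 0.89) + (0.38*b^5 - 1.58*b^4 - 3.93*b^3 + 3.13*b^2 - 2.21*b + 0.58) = 2.74*b^5 - 2.65*b^4 - 6.16*b^3 + 2.54*b^2 - 0.52*b - 0.31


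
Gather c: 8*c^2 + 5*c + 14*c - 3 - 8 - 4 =8*c^2 + 19*c - 15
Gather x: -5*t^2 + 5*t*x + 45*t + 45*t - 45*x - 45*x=-5*t^2 + 90*t + x*(5*t - 90)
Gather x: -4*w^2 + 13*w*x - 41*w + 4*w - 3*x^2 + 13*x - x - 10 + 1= -4*w^2 - 37*w - 3*x^2 + x*(13*w + 12) - 9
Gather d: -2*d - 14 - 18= -2*d - 32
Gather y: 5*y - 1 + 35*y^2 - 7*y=35*y^2 - 2*y - 1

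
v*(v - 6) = v^2 - 6*v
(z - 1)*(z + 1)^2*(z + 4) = z^4 + 5*z^3 + 3*z^2 - 5*z - 4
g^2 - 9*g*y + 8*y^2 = (g - 8*y)*(g - y)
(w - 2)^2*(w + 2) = w^3 - 2*w^2 - 4*w + 8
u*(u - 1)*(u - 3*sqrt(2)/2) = u^3 - 3*sqrt(2)*u^2/2 - u^2 + 3*sqrt(2)*u/2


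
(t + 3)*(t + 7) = t^2 + 10*t + 21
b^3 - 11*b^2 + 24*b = b*(b - 8)*(b - 3)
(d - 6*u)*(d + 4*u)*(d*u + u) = d^3*u - 2*d^2*u^2 + d^2*u - 24*d*u^3 - 2*d*u^2 - 24*u^3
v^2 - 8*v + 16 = (v - 4)^2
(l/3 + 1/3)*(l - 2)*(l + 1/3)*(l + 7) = l^4/3 + 19*l^3/9 - 7*l^2/3 - 17*l/3 - 14/9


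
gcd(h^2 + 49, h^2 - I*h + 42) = h - 7*I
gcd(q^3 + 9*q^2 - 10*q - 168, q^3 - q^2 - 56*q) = q + 7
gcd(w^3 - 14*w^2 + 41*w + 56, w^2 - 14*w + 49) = w - 7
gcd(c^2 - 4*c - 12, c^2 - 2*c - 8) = c + 2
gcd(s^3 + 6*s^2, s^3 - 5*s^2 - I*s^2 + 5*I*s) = s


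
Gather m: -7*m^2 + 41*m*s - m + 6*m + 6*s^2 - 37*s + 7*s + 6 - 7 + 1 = -7*m^2 + m*(41*s + 5) + 6*s^2 - 30*s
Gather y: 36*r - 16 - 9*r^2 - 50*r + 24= -9*r^2 - 14*r + 8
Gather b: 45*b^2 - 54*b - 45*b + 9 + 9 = 45*b^2 - 99*b + 18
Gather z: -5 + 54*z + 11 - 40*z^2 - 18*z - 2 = -40*z^2 + 36*z + 4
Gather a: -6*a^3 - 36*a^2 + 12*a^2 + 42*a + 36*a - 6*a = -6*a^3 - 24*a^2 + 72*a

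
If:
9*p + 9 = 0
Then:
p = -1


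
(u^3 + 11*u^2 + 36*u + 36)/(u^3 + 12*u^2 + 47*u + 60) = (u^2 + 8*u + 12)/(u^2 + 9*u + 20)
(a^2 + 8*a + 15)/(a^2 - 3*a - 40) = (a + 3)/(a - 8)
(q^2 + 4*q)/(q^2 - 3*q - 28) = q/(q - 7)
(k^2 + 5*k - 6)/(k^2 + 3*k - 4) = (k + 6)/(k + 4)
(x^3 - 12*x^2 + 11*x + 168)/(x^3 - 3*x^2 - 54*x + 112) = (x^2 - 4*x - 21)/(x^2 + 5*x - 14)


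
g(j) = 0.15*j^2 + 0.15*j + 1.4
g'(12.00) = 3.75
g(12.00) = 24.80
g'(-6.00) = -1.65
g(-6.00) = 5.90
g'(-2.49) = -0.60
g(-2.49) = 1.96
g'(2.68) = 0.95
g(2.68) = 2.88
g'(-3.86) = -1.01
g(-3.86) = 3.06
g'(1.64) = 0.64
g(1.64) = 2.05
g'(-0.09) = 0.12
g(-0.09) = 1.39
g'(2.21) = 0.81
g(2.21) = 2.46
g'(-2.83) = -0.70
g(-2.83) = 2.18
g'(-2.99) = -0.75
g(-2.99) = 2.29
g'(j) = 0.3*j + 0.15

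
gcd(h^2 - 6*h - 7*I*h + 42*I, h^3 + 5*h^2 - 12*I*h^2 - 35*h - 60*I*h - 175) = h - 7*I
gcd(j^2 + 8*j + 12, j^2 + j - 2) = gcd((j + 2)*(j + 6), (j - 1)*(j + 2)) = j + 2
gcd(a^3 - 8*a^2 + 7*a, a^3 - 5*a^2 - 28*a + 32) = a - 1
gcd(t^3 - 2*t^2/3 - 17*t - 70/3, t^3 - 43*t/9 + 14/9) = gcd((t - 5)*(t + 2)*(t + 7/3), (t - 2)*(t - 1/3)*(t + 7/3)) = t + 7/3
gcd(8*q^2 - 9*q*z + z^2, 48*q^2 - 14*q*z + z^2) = -8*q + z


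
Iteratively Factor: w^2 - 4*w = (w)*(w - 4)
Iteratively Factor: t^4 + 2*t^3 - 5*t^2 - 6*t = (t)*(t^3 + 2*t^2 - 5*t - 6) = t*(t + 3)*(t^2 - t - 2) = t*(t + 1)*(t + 3)*(t - 2)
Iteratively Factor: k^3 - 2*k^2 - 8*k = (k + 2)*(k^2 - 4*k) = k*(k + 2)*(k - 4)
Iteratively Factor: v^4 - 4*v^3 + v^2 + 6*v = (v)*(v^3 - 4*v^2 + v + 6) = v*(v - 2)*(v^2 - 2*v - 3) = v*(v - 2)*(v + 1)*(v - 3)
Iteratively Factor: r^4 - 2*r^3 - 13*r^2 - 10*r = (r + 2)*(r^3 - 4*r^2 - 5*r) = (r - 5)*(r + 2)*(r^2 + r) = (r - 5)*(r + 1)*(r + 2)*(r)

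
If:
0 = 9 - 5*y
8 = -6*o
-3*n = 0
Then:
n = 0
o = -4/3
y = 9/5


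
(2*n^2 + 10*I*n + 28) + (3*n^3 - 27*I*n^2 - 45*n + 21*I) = 3*n^3 + 2*n^2 - 27*I*n^2 - 45*n + 10*I*n + 28 + 21*I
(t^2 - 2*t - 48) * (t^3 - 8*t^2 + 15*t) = t^5 - 10*t^4 - 17*t^3 + 354*t^2 - 720*t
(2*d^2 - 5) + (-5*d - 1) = 2*d^2 - 5*d - 6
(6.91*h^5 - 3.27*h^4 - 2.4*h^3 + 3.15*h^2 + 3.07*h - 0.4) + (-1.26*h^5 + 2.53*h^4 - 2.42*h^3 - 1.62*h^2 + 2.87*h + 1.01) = 5.65*h^5 - 0.74*h^4 - 4.82*h^3 + 1.53*h^2 + 5.94*h + 0.61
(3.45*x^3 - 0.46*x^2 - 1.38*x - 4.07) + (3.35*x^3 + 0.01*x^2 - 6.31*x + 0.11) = 6.8*x^3 - 0.45*x^2 - 7.69*x - 3.96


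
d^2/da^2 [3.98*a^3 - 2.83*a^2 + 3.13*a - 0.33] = 23.88*a - 5.66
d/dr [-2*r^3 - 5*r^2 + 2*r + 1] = -6*r^2 - 10*r + 2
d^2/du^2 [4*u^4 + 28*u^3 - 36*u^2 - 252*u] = 48*u^2 + 168*u - 72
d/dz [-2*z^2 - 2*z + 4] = -4*z - 2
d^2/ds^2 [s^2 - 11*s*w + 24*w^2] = 2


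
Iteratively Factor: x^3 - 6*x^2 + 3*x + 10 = (x - 5)*(x^2 - x - 2) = (x - 5)*(x - 2)*(x + 1)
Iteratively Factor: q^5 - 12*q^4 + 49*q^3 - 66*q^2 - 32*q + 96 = (q - 2)*(q^4 - 10*q^3 + 29*q^2 - 8*q - 48) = (q - 2)*(q + 1)*(q^3 - 11*q^2 + 40*q - 48) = (q - 3)*(q - 2)*(q + 1)*(q^2 - 8*q + 16) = (q - 4)*(q - 3)*(q - 2)*(q + 1)*(q - 4)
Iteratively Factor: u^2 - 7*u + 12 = (u - 3)*(u - 4)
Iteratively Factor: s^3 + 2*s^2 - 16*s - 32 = (s - 4)*(s^2 + 6*s + 8) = (s - 4)*(s + 4)*(s + 2)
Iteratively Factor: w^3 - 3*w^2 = (w)*(w^2 - 3*w) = w^2*(w - 3)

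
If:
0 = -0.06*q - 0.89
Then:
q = -14.83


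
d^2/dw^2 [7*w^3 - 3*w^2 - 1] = 42*w - 6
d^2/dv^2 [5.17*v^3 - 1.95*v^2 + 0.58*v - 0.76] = 31.02*v - 3.9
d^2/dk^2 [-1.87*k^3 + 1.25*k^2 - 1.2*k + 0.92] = 2.5 - 11.22*k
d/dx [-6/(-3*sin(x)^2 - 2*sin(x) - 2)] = -12*(3*sin(x) + 1)*cos(x)/(3*sin(x)^2 + 2*sin(x) + 2)^2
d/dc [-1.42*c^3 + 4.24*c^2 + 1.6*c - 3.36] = -4.26*c^2 + 8.48*c + 1.6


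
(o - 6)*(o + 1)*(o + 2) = o^3 - 3*o^2 - 16*o - 12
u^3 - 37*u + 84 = (u - 4)*(u - 3)*(u + 7)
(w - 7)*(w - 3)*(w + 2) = w^3 - 8*w^2 + w + 42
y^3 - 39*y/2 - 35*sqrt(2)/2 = (y - 7*sqrt(2)/2)*(y + sqrt(2))*(y + 5*sqrt(2)/2)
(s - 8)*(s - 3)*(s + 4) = s^3 - 7*s^2 - 20*s + 96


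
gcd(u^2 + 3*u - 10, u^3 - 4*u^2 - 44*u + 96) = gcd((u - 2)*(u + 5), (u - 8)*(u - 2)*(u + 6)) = u - 2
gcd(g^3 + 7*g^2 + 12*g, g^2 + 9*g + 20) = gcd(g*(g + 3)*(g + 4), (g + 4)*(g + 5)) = g + 4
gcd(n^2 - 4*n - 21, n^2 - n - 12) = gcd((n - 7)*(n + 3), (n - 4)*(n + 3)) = n + 3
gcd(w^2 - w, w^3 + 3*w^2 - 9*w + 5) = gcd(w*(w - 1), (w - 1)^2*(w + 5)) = w - 1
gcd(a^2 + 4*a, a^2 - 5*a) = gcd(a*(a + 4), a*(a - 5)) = a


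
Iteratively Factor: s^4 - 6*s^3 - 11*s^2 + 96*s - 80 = (s + 4)*(s^3 - 10*s^2 + 29*s - 20) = (s - 4)*(s + 4)*(s^2 - 6*s + 5) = (s - 5)*(s - 4)*(s + 4)*(s - 1)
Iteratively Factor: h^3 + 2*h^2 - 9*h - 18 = (h + 2)*(h^2 - 9) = (h - 3)*(h + 2)*(h + 3)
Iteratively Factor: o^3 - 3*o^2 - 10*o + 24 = (o + 3)*(o^2 - 6*o + 8) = (o - 2)*(o + 3)*(o - 4)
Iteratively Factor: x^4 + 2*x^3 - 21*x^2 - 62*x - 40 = (x + 2)*(x^3 - 21*x - 20) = (x - 5)*(x + 2)*(x^2 + 5*x + 4) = (x - 5)*(x + 1)*(x + 2)*(x + 4)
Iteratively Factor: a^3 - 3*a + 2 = (a - 1)*(a^2 + a - 2) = (a - 1)*(a + 2)*(a - 1)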